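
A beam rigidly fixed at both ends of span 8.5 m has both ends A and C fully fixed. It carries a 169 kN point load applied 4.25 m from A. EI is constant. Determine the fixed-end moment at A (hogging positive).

M_A = 179.6 kN·m

Take the two fixed-end moments M_A, M_C as redundants; the released structure is the simple span AC.
On the primary (simply-supported) span, the end slopes from the loading are:
  at A: point load 169 at a = 4.25: Pab(L + b)/(6LEI) = 763.1/EI
  at C: point load 169 at a = 4.25: Pab(L + a)/(6LEI) = 763.1/EI
  θ_A0 = 763.1/EI,  θ_C0 = 763.1/EI
Flexibility coefficients: a unit moment at one end gives L/(3EI) there and L/(6EI) at the far end, so f₁₁ = f₂₂ = 2.833/EI and f₁₂ = f₂₁ = 1.417/EI.
Compatibility — zero rotation at each built-in end:
  2.833 M_A + 1.417 M_C = 763.1
  1.417 M_A + 2.833 M_C = 763.1
Solving the pair gives M_A = 179.6 kN·m and M_C = 179.6 kN·m (hogging).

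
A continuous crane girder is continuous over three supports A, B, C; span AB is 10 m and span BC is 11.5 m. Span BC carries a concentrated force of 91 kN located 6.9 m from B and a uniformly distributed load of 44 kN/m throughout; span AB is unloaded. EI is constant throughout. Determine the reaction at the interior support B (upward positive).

R_B = 379.7 kN

Insert a hinge at B; M_B is the redundant, and each span becomes simply supported.
Discontinuity in slope at B on the released structure — sum the simple-span end rotations:
  span BC: point load 91 at a = 6.9: Pab(L + b)/(6LEI) = 673.9/EI
  span BC: UDL 44: wL³/(24EI) = 2788/EI
  relative rotation θ_0 = (0 + 3462)/EI = 3462/EI
A unit hogging moment at B produces rotation L₁/(3EI) + L₂/(3EI) = 7.167/EI.
Compatibility: M_B·(L₁+L₂)/(3EI) = θ_0, giving M_B = 483.1 kN·m (hogging).
Span AB, ΣM about A with M_B applied at B: R_B^{AB}·10 = 0 + 483.1, so R_B^{AB} = 48.31 kN and R_A = 0 − 48.31 = -48.31 kN.
Span BC, ΣM about C: R_B^{BC}·11.5 = 3328 + 483.1, so R_B^{BC} = 331.4 kN and R_C = 597 − 331.4 = 265.6 kN.
R_B = 48.31 + 331.4 = 379.7 kN.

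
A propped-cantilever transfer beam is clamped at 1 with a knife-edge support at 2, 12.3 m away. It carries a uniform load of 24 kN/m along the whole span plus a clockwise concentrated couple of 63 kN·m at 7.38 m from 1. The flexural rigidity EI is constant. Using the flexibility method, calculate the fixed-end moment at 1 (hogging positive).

M_1 = 437.5 kN·m

Take the reaction at 2 as the redundant and release it; the primary structure is a cantilever fixed at 1.
Free-end deflection of the primary structure under the applied loading (downward +):
  UDL 24: wL⁴/(8EI) = 68666/EI
  clockwise couple 63 at a = 7.38: M₀a(2L − a)/(2EI) = 4003/EI
  δ_0 = 72669/EI
Tip deflection under a unit load at 2: L³/(3EI) = 620.3/EI.
Compatibility at 2: δ_0 − R_2·δ_{22} = 0, so R_2 = 72669/620.3 = 117.2 kN.
Moment equilibrium about 1: M_1 = Σ(load moments about 1) − R_2·L = 1878 − 117.2×12.3 = 437.5 kN·m.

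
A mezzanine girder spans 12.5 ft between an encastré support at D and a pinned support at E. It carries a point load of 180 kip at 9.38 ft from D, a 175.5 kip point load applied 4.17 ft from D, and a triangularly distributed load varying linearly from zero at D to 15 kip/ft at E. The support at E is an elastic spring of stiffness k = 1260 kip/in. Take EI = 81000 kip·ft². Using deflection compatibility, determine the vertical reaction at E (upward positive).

R_E = 190 kip

Take the reaction at E as the redundant and release it; the primary structure is a cantilever fixed at D.
Primary-structure tip deflection at E by superposition:
  point load 180 at a = 9.38: Pa²(3L − a)/(6EI) = 74224/EI
  point load 175.5 at a = 4.17: Pa²(3L − a)/(6EI) = 16952/EI
  triangular load, peak 15 at the free end: 11w₀L⁴/(120EI) = 33569/EI
  δ_0 = 124745/EI
Flexibility coefficient — unit upward force at E: δ_{EE} = L³/(3EI) = 651/EI.
With EI = 81000 kip·ft²: δ_0 = 1.5401 ft and δ_{EE} = 0.008038 ft/kip.
Compatibility — the spring shortens by R_E/k under the reaction it provides: δ_0 − R_E·δ_{EE} = R_E/k. With 1/k = 1/(1260×12) ft/kip = 0.000066 ft/kip, R_E = δ_0 / (δ_{EE} + 1/k) = 1.5401 / (0.008038 + 0.000066) = 190 kip.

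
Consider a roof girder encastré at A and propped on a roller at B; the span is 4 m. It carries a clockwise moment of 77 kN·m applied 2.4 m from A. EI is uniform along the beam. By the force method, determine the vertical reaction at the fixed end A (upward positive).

Take the reaction at B as the redundant and release it; the primary structure is a cantilever fixed at A.
Deflection at B on the released cantilever, summing each load's contribution:
  clockwise couple 77 at a = 2.4: M₀a(2L − a)/(2EI) = 517.4/EI
Tip deflection under a unit load at B: L³/(3EI) = 21.33/EI.
The prop prevents deflection at B: R_B = δ_0/δ_{BB} = 517.4/21.33 = 24.25 kN.
Vertical equilibrium: R_A = ΣP − R_B = 0 − 24.25 = -24.25 kN.

R_A = -24.25 kN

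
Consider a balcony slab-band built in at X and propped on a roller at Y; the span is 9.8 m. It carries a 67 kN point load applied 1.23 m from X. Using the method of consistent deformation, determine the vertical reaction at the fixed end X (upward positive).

R_X = 65.48 kN

Remove the prop at Y; the released (primary) structure is a cantilever built in at X.
Free-end deflection of the primary structure under the applied loading (downward +):
  point load 67 at a = 1.23: Pa²(3L − a)/(6EI) = 475.9/EI
Tip deflection under a unit load at Y: L³/(3EI) = 313.7/EI.
The prop prevents deflection at Y: R_Y = δ_0/δ_{YY} = 475.9/313.7 = 1.517 kN.
Vertical equilibrium: R_X = ΣP − R_Y = 67 − 1.517 = 65.48 kN.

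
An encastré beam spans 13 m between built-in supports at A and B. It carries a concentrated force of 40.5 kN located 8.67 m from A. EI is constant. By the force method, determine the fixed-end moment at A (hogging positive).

M_A = 38.96 kN·m

Release both end moments; the primary structure is a simply-supported span AB with redundants M_A and M_B.
On the primary (simply-supported) span, the end slopes from the loading are:
  at A: point load 40.5 at a = 8.67: Pab(L + b)/(6LEI) = 337.8/EI
  at B: point load 40.5 at a = 8.67: Pab(L + a)/(6LEI) = 422.4/EI
  θ_A0 = 337.8/EI,  θ_B0 = 422.4/EI
Flexibility coefficients: a unit moment at one end gives L/(3EI) there and L/(6EI) at the far end, so f₁₁ = f₂₂ = 4.333/EI and f₁₂ = f₂₁ = 2.167/EI.
Compatibility — zero rotation at each built-in end:
  4.333 M_A + 2.167 M_B = 337.8
  2.167 M_A + 4.333 M_B = 422.4
Solving the pair gives M_A = 38.96 kN·m and M_B = 78 kN·m (hogging).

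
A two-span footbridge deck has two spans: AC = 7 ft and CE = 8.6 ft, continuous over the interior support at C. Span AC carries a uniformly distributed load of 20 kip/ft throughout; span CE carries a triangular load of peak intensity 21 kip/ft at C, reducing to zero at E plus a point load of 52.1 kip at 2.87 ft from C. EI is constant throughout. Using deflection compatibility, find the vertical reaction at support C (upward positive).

R_C = 205.8 kip

Release continuity at C by inserting a hinge; the redundant is the internal moment M_C. The primary structure is two simply-supported spans AC and CE.
Rotations at C on the released spans (each span's end-slope, ×1/EI):
  span AC: UDL 20: wL³/(24EI) = 285.8/EI
  span CE: triangular load, peak 21: w₀L³/(45EI) = 296.8/EI
  span CE: point load 52.1 at a = 2.87: Pab(L + b)/(6LEI) = 237.9/EI
  relative rotation θ_0 = (285.8 + 534.8)/EI = 820.6/EI
A unit hogging moment at C produces rotation L₁/(3EI) + L₂/(3EI) = 5.2/EI.
Slope continuity at C: θ_0 = M_C·5.2/EI, so M_C = 820.6/5.2 = 157.8 kip·ft (hogging).
Span AC, ΣM about A with M_C applied at C: R_C^{AC}·7 = 490 + 157.8, so R_C^{AC} = 92.54 kip and R_A = 140 − 92.54 = 47.46 kip.
Span CE, ΣM about E: R_C^{CE}·8.6 = 816.3 + 157.8, so R_C^{CE} = 113.3 kip and R_E = 142.4 − 113.3 = 29.14 kip.
R_C = 92.54 + 113.3 = 205.8 kip.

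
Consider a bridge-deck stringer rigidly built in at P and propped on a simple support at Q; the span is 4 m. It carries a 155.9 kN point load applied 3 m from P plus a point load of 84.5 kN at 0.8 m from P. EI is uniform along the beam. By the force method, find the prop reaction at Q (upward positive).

Release the roller at Q. Primary structure: cantilever fixed at P.
Deflection at Q on the released cantilever, summing each load's contribution:
  point load 155.9 at a = 3: Pa²(3L − a)/(6EI) = 2105/EI
  point load 84.5 at a = 0.8: Pa²(3L − a)/(6EI) = 100.9/EI
  δ_0 = 2206/EI
Flexibility coefficient — unit upward force at Q: δ_{QQ} = L³/(3EI) = 21.33/EI.
Compatibility at Q: δ_0 − R_Q·δ_{QQ} = 0, so R_Q = 2206/21.33 = 103.4 kN.

R_Q = 103.4 kN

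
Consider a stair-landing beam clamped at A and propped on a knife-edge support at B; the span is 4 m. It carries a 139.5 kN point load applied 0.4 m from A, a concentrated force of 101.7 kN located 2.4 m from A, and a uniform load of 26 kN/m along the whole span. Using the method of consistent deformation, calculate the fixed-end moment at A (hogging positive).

Take the reaction at B as the redundant and release it; the primary structure is a cantilever fixed at A.
Free-end deflection of the primary structure under the applied loading (downward +):
  point load 139.5 at a = 0.4: Pa²(3L − a)/(6EI) = 43.15/EI
  point load 101.7 at a = 2.4: Pa²(3L − a)/(6EI) = 937.3/EI
  UDL 26: wL⁴/(8EI) = 832/EI
  δ_0 = 1812/EI
Tip deflection under a unit load at B: L³/(3EI) = 21.33/EI.
The prop prevents deflection at B: R_B = δ_0/δ_{BB} = 1812/21.33 = 84.96 kN.
Moment equilibrium about A: M_A = Σ(load moments about A) − R_B·L = 507.9 − 84.96×4 = 168.1 kN·m.

M_A = 168.1 kN·m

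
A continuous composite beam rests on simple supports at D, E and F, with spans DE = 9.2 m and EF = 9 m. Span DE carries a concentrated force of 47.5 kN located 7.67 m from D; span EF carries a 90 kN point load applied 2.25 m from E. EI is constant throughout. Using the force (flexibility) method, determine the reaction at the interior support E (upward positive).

R_E = 127.7 kN

Take M_E as the redundant. Released structure: two simple spans DE and EF with a hinge at E.
Rotations at E on the released spans (each span's end-slope, ×1/EI):
  span DE: point load 47.5 at a = 7.67: Pab(L + a)/(6LEI) = 170.4/EI
  span EF: point load 90 at a = 2.25: Pab(L + b)/(6LEI) = 398.7/EI
  relative rotation θ_0 = (170.4 + 398.7)/EI = 569/EI
A unit hogging moment at E produces rotation L₁/(3EI) + L₂/(3EI) = 6.067/EI.
Slope continuity at E: θ_0 = M_E·6.067/EI, so M_E = 569/6.067 = 93.8 kN·m (hogging).
Span DE, ΣM about D with M_E applied at E: R_E^{DE}·9.2 = 364.3 + 93.8, so R_E^{DE} = 49.8 kN and R_D = 47.5 − 49.8 = -2.296 kN.
Span EF, ΣM about F: R_E^{EF}·9 = 607.5 + 93.8, so R_E^{EF} = 77.92 kN and R_F = 90 − 77.92 = 12.08 kN.
R_E = 49.8 + 77.92 = 127.7 kN.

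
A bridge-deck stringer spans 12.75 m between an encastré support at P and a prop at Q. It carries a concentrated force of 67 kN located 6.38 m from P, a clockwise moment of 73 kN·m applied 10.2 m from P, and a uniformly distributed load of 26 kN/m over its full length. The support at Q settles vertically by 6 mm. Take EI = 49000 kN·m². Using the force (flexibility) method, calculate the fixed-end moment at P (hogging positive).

M_P = 661.8 kN·m

Remove the prop at Q; the released (primary) structure is a cantilever built in at P.
Primary-structure tip deflection at Q by superposition:
  point load 67 at a = 6.38: Pa²(3L − a)/(6EI) = 14486/EI
  clockwise couple 73 at a = 10.2: M₀a(2L − a)/(2EI) = 5696/EI
  UDL 26: wL⁴/(8EI) = 85886/EI
  δ_0 = 106068/EI
Tip deflection under a unit load at Q: L³/(3EI) = 690.9/EI.
With EI = 49000 kN·m²: δ_0 = 2.1647 m and δ_{QQ} = 0.0141 m/kN.
Compatibility — the beam at Q must follow the support down by 0.006 m: δ_0 − R_Q·δ_{QQ} = 0.006, so R_Q = (2.1647 − 0.006)/0.0141 = 153.1 kN.
Moment equilibrium about P: M_P = Σ(load moments about P) − R_Q·L = 2614 − 153.1×12.75 = 661.8 kN·m.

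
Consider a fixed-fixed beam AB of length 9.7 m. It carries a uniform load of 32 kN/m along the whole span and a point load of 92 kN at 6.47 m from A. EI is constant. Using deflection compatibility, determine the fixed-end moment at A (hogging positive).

Release both end moments; the primary structure is a simply-supported span AB with redundants M_A and M_B.
End rotations of the released simple span under the applied load (×1/EI):
  at A: UDL 32: wL³/(24EI) = 1217/EI
  at B: UDL 32: wL³/(24EI) = 1217/EI
  at A: point load 92 at a = 6.47: Pab(L + b)/(6LEI) = 427.1/EI
  at B: point load 92 at a = 6.47: Pab(L + a)/(6LEI) = 534.2/EI
  θ_A0 = 1644/EI,  θ_B0 = 1751/EI
Flexibility coefficients: a unit moment at one end gives L/(3EI) there and L/(6EI) at the far end, so f₁₁ = f₂₂ = 3.233/EI and f₁₂ = f₂₁ = 1.617/EI.
Compatibility — zero rotation at each built-in end:
  3.233 M_A + 1.617 M_B = 1644
  1.617 M_A + 3.233 M_B = 1751
Solving the pair gives M_A = 316.9 kN·m and M_B = 383.1 kN·m (hogging).

M_A = 316.9 kN·m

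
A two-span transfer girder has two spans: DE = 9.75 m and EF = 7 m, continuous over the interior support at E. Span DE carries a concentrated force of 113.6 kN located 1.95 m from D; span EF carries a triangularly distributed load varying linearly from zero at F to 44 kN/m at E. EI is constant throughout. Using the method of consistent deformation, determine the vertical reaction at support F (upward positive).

Insert a hinge at E; M_E is the redundant, and each span becomes simply supported.
Rotations at E on the released spans (each span's end-slope, ×1/EI):
  span DE: point load 113.6 at a = 1.95: Pab(L + a)/(6LEI) = 345.6/EI
  span EF: triangular load, peak 44: w₀L³/(45EI) = 335.4/EI
  relative rotation θ_0 = (345.6 + 335.4)/EI = 680.9/EI
A unit hogging moment at E produces rotation L₁/(3EI) + L₂/(3EI) = 5.583/EI.
Compatibility: M_E·(L₁+L₂)/(3EI) = θ_0, giving M_E = 122 kN·m (hogging).
Span EF, ΣM about F: R_E^{EF}·7 = 718.7 + 122, so R_E^{EF} = 120.1 kN and R_F = 154 − 120.1 = 33.91 kN.

R_F = 33.91 kN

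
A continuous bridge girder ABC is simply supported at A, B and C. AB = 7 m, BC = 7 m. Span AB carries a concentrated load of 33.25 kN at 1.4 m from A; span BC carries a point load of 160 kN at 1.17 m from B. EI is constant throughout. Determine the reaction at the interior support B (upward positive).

R_B = 163.5 kN

Take M_B as the redundant. Released structure: two simple spans AB and BC with a hinge at B.
Discontinuity in slope at B on the released structure — sum the simple-span end rotations:
  span AB: point load 33.25 at a = 1.4: Pab(L + a)/(6LEI) = 52.14/EI
  span BC: point load 160 at a = 1.17: Pab(L + b)/(6LEI) = 333.4/EI
  relative rotation θ_0 = (52.14 + 333.4)/EI = 385.5/EI
A unit hogging moment at B produces rotation L₁/(3EI) + L₂/(3EI) = 4.667/EI.
Slope continuity at B: θ_0 = M_B·4.667/EI, so M_B = 385.5/4.667 = 82.61 kN·m (hogging).
Span AB, ΣM about A with M_B applied at B: R_B^{AB}·7 = 46.55 + 82.61, so R_B^{AB} = 18.45 kN and R_A = 33.25 − 18.45 = 14.8 kN.
Span BC, ΣM about C: R_B^{BC}·7 = 932.8 + 82.61, so R_B^{BC} = 145.1 kN and R_C = 160 − 145.1 = 14.94 kN.
R_B = 18.45 + 145.1 = 163.5 kN.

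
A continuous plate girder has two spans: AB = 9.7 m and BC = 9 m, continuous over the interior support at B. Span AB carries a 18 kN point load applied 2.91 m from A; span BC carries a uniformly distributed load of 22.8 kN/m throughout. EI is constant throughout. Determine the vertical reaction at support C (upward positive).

Insert a hinge at B; M_B is the redundant, and each span becomes simply supported.
End slopes at the hinge B, treating each span as simply supported:
  span AB: point load 18 at a = 2.91: Pab(L + a)/(6LEI) = 77.06/EI
  span BC: UDL 22.8: wL³/(24EI) = 692.5/EI
  relative rotation θ_0 = (77.06 + 692.5)/EI = 769.6/EI
A unit hogging moment at B produces rotation L₁/(3EI) + L₂/(3EI) = 6.233/EI.
Slope continuity at B: θ_0 = M_B·6.233/EI, so M_B = 769.6/6.233 = 123.5 kN·m (hogging).
Span BC, ΣM about C: R_B^{BC}·9 = 923.4 + 123.5, so R_B^{BC} = 116.3 kN and R_C = 205.2 − 116.3 = 88.88 kN.

R_C = 88.88 kN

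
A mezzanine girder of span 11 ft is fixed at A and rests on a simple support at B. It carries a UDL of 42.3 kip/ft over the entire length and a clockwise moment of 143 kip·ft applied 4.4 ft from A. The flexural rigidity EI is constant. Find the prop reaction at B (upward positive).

R_B = 187 kip

Release the roller at B. Primary structure: cantilever fixed at A.
Downward deflection at the released point B due to the loads:
  UDL 42.3: wL⁴/(8EI) = 77414/EI
  clockwise couple 143 at a = 4.4: M₀a(2L − a)/(2EI) = 5537/EI
  δ_0 = 82951/EI
Flexibility coefficient — unit upward force at B: δ_{BB} = L³/(3EI) = 443.7/EI.
The prop prevents deflection at B: R_B = δ_0/δ_{BB} = 82951/443.7 = 187 kip.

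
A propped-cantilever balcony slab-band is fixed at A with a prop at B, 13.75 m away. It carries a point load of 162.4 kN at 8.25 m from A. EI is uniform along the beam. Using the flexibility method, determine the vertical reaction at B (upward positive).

Release the roller at B. Primary structure: cantilever fixed at A.
Downward deflection at the released point B due to the loads:
  point load 162.4 at a = 8.25: Pa²(3L − a)/(6EI) = 60793/EI
Tip deflection under a unit load at B: L³/(3EI) = 866.5/EI.
The prop prevents deflection at B: R_B = δ_0/δ_{BB} = 60793/866.5 = 70.16 kN.

R_B = 70.16 kN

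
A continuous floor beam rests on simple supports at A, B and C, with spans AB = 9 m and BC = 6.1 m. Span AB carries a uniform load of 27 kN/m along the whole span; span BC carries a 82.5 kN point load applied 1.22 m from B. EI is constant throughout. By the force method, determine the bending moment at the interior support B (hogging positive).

M_B = 192.2 kN·m

Take M_B as the redundant. Released structure: two simple spans AB and BC with a hinge at B.
Rotations at B on the released spans (each span's end-slope, ×1/EI):
  span AB: UDL 27: wL³/(24EI) = 820.1/EI
  span BC: point load 82.5 at a = 1.22: Pab(L + b)/(6LEI) = 147.4/EI
  relative rotation θ_0 = (820.1 + 147.4)/EI = 967.5/EI
A unit hogging moment at B produces rotation L₁/(3EI) + L₂/(3EI) = 5.033/EI.
Compatibility: M_B·(L₁+L₂)/(3EI) = θ_0, giving M_B = 192.2 kN·m (hogging).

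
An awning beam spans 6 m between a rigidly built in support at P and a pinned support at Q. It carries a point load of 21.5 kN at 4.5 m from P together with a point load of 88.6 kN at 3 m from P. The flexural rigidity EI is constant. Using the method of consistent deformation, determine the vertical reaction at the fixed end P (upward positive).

Choose R_Q as the redundant. The primary structure is the cantilever fixed at P.
Deflection at Q on the released cantilever, summing each load's contribution:
  point load 21.5 at a = 4.5: Pa²(3L − a)/(6EI) = 979.6/EI
  point load 88.6 at a = 3: Pa²(3L − a)/(6EI) = 1994/EI
  δ_0 = 2973/EI
Tip deflection under a unit load at Q: L³/(3EI) = 72/EI.
Compatibility at Q: δ_0 − R_Q·δ_{QQ} = 0, so R_Q = 2973/72 = 41.29 kN.
Vertical equilibrium: R_P = ΣP − R_Q = 110.1 − 41.29 = 68.81 kN.

R_P = 68.81 kN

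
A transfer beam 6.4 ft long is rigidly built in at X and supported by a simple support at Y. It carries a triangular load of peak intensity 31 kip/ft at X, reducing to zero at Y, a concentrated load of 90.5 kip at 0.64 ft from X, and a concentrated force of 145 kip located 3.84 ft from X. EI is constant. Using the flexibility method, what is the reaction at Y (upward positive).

R_Y = 83.79 kip

Choose R_Y as the redundant. The primary structure is the cantilever fixed at X.
Primary-structure tip deflection at Y by superposition:
  triangular load, peak 31 at the fixed end: w₀L⁴/(30EI) = 1734/EI
  point load 90.5 at a = 0.64: Pa²(3L − a)/(6EI) = 114.7/EI
  point load 145 at a = 3.84: Pa²(3L − a)/(6EI) = 5474/EI
  δ_0 = 7322/EI
Flexibility coefficient — unit upward force at Y: δ_{YY} = L³/(3EI) = 87.38/EI.
The prop prevents deflection at Y: R_Y = δ_0/δ_{YY} = 7322/87.38 = 83.79 kip.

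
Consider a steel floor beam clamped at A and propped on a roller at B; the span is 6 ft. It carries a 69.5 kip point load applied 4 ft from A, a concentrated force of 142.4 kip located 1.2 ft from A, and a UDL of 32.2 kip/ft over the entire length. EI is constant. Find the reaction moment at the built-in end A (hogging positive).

M_A = 329.7 kip·ft

Choose R_B as the redundant. The primary structure is the cantilever fixed at A.
Deflection at B on the released cantilever, summing each load's contribution:
  point load 69.5 at a = 4: Pa²(3L − a)/(6EI) = 2595/EI
  point load 142.4 at a = 1.2: Pa²(3L − a)/(6EI) = 574.2/EI
  UDL 32.2: wL⁴/(8EI) = 5216/EI
  δ_0 = 8385/EI
Flexibility coefficient — unit upward force at B: δ_{BB} = L³/(3EI) = 72/EI.
The prop prevents deflection at B: R_B = δ_0/δ_{BB} = 8385/72 = 116.5 kip.
Moment equilibrium about A: M_A = Σ(load moments about A) − R_B·L = 1028 − 116.5×6 = 329.7 kip·ft.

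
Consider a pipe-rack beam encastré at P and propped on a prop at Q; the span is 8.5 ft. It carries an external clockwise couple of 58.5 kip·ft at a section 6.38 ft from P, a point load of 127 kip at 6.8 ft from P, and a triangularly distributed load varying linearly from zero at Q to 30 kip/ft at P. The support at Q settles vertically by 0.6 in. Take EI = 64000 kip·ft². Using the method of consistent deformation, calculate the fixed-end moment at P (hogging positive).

M_P = 357.2 kip·ft

Take the reaction at Q as the redundant and release it; the primary structure is a cantilever fixed at P.
Primary-structure tip deflection at Q by superposition:
  clockwise couple 58.5 at a = 6.38: M₀a(2L − a)/(2EI) = 1982/EI
  point load 127 at a = 6.8: Pa²(3L − a)/(6EI) = 18303/EI
  triangular load, peak 30 at the fixed end: w₀L⁴/(30EI) = 5220/EI
  δ_0 = 25504/EI
Tip deflection under a unit load at Q: L³/(3EI) = 204.7/EI.
With EI = 64000 kip·ft²: δ_0 = 0.39851 ft and δ_{QQ} = 0.003199 ft/kip.
Compatibility — the beam at Q must follow the support down by 0.05 ft: δ_0 − R_Q·δ_{QQ} = 0.05, so R_Q = (0.39851 − 0.05)/0.003199 = 109 kip.
Moment equilibrium about P: M_P = Σ(load moments about P) − R_Q·L = 1283 − 109×8.5 = 357.2 kip·ft.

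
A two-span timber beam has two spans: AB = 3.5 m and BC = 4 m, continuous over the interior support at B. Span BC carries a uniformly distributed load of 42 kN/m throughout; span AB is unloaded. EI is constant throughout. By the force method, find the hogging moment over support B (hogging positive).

Insert a hinge at B; M_B is the redundant, and each span becomes simply supported.
Rotations at B on the released spans (each span's end-slope, ×1/EI):
  span BC: UDL 42: wL³/(24EI) = 112/EI
  relative rotation θ_0 = (0 + 112)/EI = 112/EI
A unit hogging moment at B produces rotation L₁/(3EI) + L₂/(3EI) = 2.5/EI.
Compatibility: M_B·(L₁+L₂)/(3EI) = θ_0, giving M_B = 44.8 kN·m (hogging).

M_B = 44.8 kN·m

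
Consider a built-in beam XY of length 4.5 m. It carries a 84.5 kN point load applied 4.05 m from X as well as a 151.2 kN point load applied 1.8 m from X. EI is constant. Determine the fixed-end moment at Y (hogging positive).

M_Y = 96.12 kN·m

Take the two fixed-end moments M_X, M_Y as redundants; the released structure is the simple span XY.
On the primary (simply-supported) span, the end slopes from the loading are:
  at X: point load 84.5 at a = 4.05: Pab(L + b)/(6LEI) = 28.23/EI
  at Y: point load 84.5 at a = 4.05: Pab(L + a)/(6LEI) = 48.77/EI
  at X: point load 151.2 at a = 1.8: Pab(L + b)/(6LEI) = 196/EI
  at Y: point load 151.2 at a = 1.8: Pab(L + a)/(6LEI) = 171.5/EI
  θ_X0 = 224.2/EI,  θ_Y0 = 220.2/EI
Flexibility coefficients: a unit moment at one end gives L/(3EI) there and L/(6EI) at the far end, so f₁₁ = f₂₂ = 1.5/EI and f₁₂ = f₂₁ = 0.75/EI.
Compatibility — zero rotation at each built-in end:
  1.5 M_X + 0.75 M_Y = 224.2
  0.75 M_X + 1.5 M_Y = 220.2
Solving the pair gives M_X = 101.4 kN·m and M_Y = 96.12 kN·m (hogging).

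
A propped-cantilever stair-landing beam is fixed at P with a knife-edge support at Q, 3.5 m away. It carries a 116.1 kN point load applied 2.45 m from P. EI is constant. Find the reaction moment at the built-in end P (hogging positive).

M_P = 55.47 kN·m

Remove the prop at Q; the released (primary) structure is a cantilever built in at P.
Primary-structure tip deflection at Q by superposition:
  point load 116.1 at a = 2.45: Pa²(3L − a)/(6EI) = 935/EI
Flexibility coefficient — unit upward force at Q: δ_{QQ} = L³/(3EI) = 14.29/EI.
The prop prevents deflection at Q: R_Q = δ_0/δ_{QQ} = 935/14.29 = 65.42 kN.
Moment equilibrium about P: M_P = Σ(load moments about P) − R_Q·L = 284.4 − 65.42×3.5 = 55.47 kN·m.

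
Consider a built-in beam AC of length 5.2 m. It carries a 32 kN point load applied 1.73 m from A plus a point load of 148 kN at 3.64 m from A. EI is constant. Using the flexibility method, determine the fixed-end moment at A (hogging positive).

M_A = 73.14 kN·m

Release both end moments; the primary structure is a simply-supported span AC with redundants M_A and M_C.
On the primary (simply-supported) span, the end slopes from the loading are:
  at A: point load 32 at a = 1.73: Pab(L + b)/(6LEI) = 53.38/EI
  at C: point load 32 at a = 1.73: Pab(L + a)/(6LEI) = 42.67/EI
  at A: point load 148 at a = 3.64: Pab(L + b)/(6LEI) = 182.1/EI
  at C: point load 148 at a = 3.64: Pab(L + a)/(6LEI) = 238.1/EI
  θ_A0 = 235.5/EI,  θ_C0 = 280.8/EI
Flexibility coefficients: a unit moment at one end gives L/(3EI) there and L/(6EI) at the far end, so f₁₁ = f₂₂ = 1.733/EI and f₁₂ = f₂₁ = 0.8667/EI.
Compatibility — zero rotation at each built-in end:
  1.733 M_A + 0.8667 M_C = 235.5
  0.8667 M_A + 1.733 M_C = 280.8
Solving the pair gives M_A = 73.14 kN·m and M_C = 125.4 kN·m (hogging).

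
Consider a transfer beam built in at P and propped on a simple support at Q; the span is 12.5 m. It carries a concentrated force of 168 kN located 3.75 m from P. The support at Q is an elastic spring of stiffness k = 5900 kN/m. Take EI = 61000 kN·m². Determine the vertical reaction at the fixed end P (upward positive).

R_P = 147.9 kN

Choose R_Q as the redundant. The primary structure is the cantilever fixed at P.
Primary-structure tip deflection at Q by superposition:
  point load 168 at a = 3.75: Pa²(3L − a)/(6EI) = 13289/EI
Tip deflection under a unit load at Q: L³/(3EI) = 651/EI.
With EI = 61000 kN·m²: δ_0 = 0.21785 m and δ_{QQ} = 0.010673 m/kN.
Compatibility — the spring shortens by R_Q/k under the reaction it provides: δ_0 − R_Q·δ_{QQ} = R_Q/k. With 1/k = 0.000169 m/kN, R_Q = δ_0 / (δ_{QQ} + 1/k) = 0.21785 / (0.010673 + 0.000169) = 20.09 kN.
Vertical equilibrium: R_P = ΣP − R_Q = 168 − 20.09 = 147.9 kN.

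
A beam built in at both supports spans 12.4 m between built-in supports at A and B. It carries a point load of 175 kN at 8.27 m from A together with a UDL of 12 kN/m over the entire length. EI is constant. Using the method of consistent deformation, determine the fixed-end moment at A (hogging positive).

Release both end moments; the primary structure is a simply-supported span AB with redundants M_A and M_B.
Simple-span end rotations at A and B under the given loads:
  at A: point load 175 at a = 8.27: Pab(L + b)/(6LEI) = 1328/EI
  at B: point load 175 at a = 8.27: Pab(L + a)/(6LEI) = 1661/EI
  at A: UDL 12: wL³/(24EI) = 953.3/EI
  at B: UDL 12: wL³/(24EI) = 953.3/EI
  θ_A0 = 2281/EI,  θ_B0 = 2614/EI
Flexibility coefficients: a unit moment at one end gives L/(3EI) there and L/(6EI) at the far end, so f₁₁ = f₂₂ = 4.133/EI and f₁₂ = f₂₁ = 2.067/EI.
Compatibility — zero rotation at each built-in end:
  4.133 M_A + 2.067 M_B = 2281
  2.067 M_A + 4.133 M_B = 2614
Solving the pair gives M_A = 314.3 kN·m and M_B = 475.2 kN·m (hogging).

M_A = 314.3 kN·m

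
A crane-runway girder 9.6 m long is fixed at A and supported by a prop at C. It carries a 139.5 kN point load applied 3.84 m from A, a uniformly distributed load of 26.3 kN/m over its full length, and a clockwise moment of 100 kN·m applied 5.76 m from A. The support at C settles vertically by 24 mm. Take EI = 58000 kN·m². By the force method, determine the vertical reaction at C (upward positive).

R_C = 132.1 kN

Release the roller at C. Primary structure: cantilever fixed at A.
Deflection at C on the released cantilever, summing each load's contribution:
  point load 139.5 at a = 3.84: Pa²(3L − a)/(6EI) = 8557/EI
  UDL 26.3: wL⁴/(8EI) = 27922/EI
  clockwise couple 100 at a = 5.76: M₀a(2L − a)/(2EI) = 3871/EI
  δ_0 = 40350/EI
Flexibility coefficient — unit upward force at C: δ_{CC} = L³/(3EI) = 294.9/EI.
With EI = 58000 kN·m²: δ_0 = 0.69569 m and δ_{CC} = 0.005085 m/kN.
Compatibility — the beam at C must follow the support down by 0.024 m: δ_0 − R_C·δ_{CC} = 0.024, so R_C = (0.69569 − 0.024)/0.005085 = 132.1 kN.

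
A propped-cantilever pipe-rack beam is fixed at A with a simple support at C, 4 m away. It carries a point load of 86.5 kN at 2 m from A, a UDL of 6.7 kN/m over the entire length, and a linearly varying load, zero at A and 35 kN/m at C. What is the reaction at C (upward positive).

Remove the prop at C; the released (primary) structure is a cantilever built in at A.
Deflection at C on the released cantilever, summing each load's contribution:
  point load 86.5 at a = 2: Pa²(3L − a)/(6EI) = 576.7/EI
  UDL 6.7: wL⁴/(8EI) = 214.4/EI
  triangular load, peak 35 at the free end: 11w₀L⁴/(120EI) = 821.3/EI
  δ_0 = 1612/EI
Tip deflection under a unit load at C: L³/(3EI) = 21.33/EI.
Compatibility at C: δ_0 − R_C·δ_{CC} = 0, so R_C = 1612/21.33 = 75.58 kN.

R_C = 75.58 kN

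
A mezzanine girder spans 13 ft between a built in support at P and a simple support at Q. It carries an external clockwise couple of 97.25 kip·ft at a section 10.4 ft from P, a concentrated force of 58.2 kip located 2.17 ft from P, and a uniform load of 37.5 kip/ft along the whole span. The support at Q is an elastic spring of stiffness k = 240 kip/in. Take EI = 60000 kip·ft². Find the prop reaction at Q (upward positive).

Release the roller at Q. Primary structure: cantilever fixed at P.
Primary-structure tip deflection at Q by superposition:
  clockwise couple 97.25 at a = 10.4: M₀a(2L − a)/(2EI) = 7889/EI
  point load 58.2 at a = 2.17: Pa²(3L − a)/(6EI) = 1682/EI
  UDL 37.5: wL⁴/(8EI) = 133880/EI
  δ_0 = 143451/EI
Tip deflection under a unit load at Q: L³/(3EI) = 732.3/EI.
With EI = 60000 kip·ft²: δ_0 = 2.3908 ft and δ_{QQ} = 0.012206 ft/kip.
Compatibility — the spring shortens by R_Q/k under the reaction it provides: δ_0 − R_Q·δ_{QQ} = R_Q/k. With 1/k = 1/(240×12) ft/kip = 0.000347 ft/kip, R_Q = δ_0 / (δ_{QQ} + 1/k) = 2.3908 / (0.012206 + 0.000347) = 190.5 kip.

R_Q = 190.5 kip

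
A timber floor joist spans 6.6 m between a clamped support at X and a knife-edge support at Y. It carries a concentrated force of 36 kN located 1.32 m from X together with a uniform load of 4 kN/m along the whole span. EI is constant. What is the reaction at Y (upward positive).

R_Y = 11.92 kN

Take the reaction at Y as the redundant and release it; the primary structure is a cantilever fixed at X.
Deflection at Y on the released cantilever, summing each load's contribution:
  point load 36 at a = 1.32: Pa²(3L − a)/(6EI) = 193.2/EI
  UDL 4: wL⁴/(8EI) = 948.7/EI
  δ_0 = 1142/EI
Flexibility coefficient — unit upward force at Y: δ_{YY} = L³/(3EI) = 95.83/EI.
The prop prevents deflection at Y: R_Y = δ_0/δ_{YY} = 1142/95.83 = 11.92 kN.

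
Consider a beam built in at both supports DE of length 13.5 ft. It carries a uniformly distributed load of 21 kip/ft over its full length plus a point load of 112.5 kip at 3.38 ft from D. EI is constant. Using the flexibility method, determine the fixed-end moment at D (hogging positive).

M_D = 532.6 kip·ft

Release both end moments; the primary structure is a simply-supported span DE with redundants M_D and M_E.
On the primary (simply-supported) span, the end slopes from the loading are:
  at D: UDL 21: wL³/(24EI) = 2153/EI
  at E: UDL 21: wL³/(24EI) = 2153/EI
  at D: point load 112.5 at a = 3.38: Pab(L + b)/(6LEI) = 1122/EI
  at E: point load 112.5 at a = 3.38: Pab(L + a)/(6LEI) = 801.9/EI
  θ_D0 = 3275/EI,  θ_E0 = 2955/EI
Flexibility coefficients: a unit moment at one end gives L/(3EI) there and L/(6EI) at the far end, so f₁₁ = f₂₂ = 4.5/EI and f₁₂ = f₂₁ = 2.25/EI.
Compatibility — zero rotation at each built-in end:
  4.5 M_D + 2.25 M_E = 3275
  2.25 M_D + 4.5 M_E = 2955
Solving the pair gives M_D = 532.6 kip·ft and M_E = 390.3 kip·ft (hogging).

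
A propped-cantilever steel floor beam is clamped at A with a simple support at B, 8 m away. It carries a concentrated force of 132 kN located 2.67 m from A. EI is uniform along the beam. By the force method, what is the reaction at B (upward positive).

R_B = 19.6 kN

Remove the prop at B; the released (primary) structure is a cantilever built in at A.
Primary-structure tip deflection at B by superposition:
  point load 132 at a = 2.67: Pa²(3L − a)/(6EI) = 3345/EI
Tip deflection under a unit load at B: L³/(3EI) = 170.7/EI.
The prop prevents deflection at B: R_B = δ_0/δ_{BB} = 3345/170.7 = 19.6 kN.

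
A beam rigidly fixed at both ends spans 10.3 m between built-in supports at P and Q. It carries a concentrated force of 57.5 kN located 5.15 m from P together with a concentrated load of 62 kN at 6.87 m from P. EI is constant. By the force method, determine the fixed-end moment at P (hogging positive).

M_P = 121.3 kN·m

Release both end moments; the primary structure is a simply-supported span PQ with redundants M_P and M_Q.
End rotations of the released simple span under the applied load (×1/EI):
  at P: point load 57.5 at a = 5.15: Pab(L + b)/(6LEI) = 381.3/EI
  at Q: point load 57.5 at a = 5.15: Pab(L + a)/(6LEI) = 381.3/EI
  at P: point load 62 at a = 6.87: Pab(L + b)/(6LEI) = 324.6/EI
  at Q: point load 62 at a = 6.87: Pab(L + a)/(6LEI) = 405.9/EI
  θ_P0 = 705.8/EI,  θ_Q0 = 787.2/EI
Flexibility coefficients: a unit moment at one end gives L/(3EI) there and L/(6EI) at the far end, so f₁₁ = f₂₂ = 3.433/EI and f₁₂ = f₂₁ = 1.717/EI.
Compatibility — zero rotation at each built-in end:
  3.433 M_P + 1.717 M_Q = 705.8
  1.717 M_P + 3.433 M_Q = 787.2
Solving the pair gives M_P = 121.3 kN·m and M_Q = 168.6 kN·m (hogging).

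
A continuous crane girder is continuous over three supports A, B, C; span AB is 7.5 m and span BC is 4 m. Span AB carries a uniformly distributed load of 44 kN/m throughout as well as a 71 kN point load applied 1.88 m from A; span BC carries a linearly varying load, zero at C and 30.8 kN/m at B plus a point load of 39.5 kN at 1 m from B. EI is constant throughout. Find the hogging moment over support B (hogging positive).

M_B = 263 kN·m

Insert a hinge at B; M_B is the redundant, and each span becomes simply supported.
Discontinuity in slope at B on the released structure — sum the simple-span end rotations:
  span AB: UDL 44: wL³/(24EI) = 773.4/EI
  span AB: point load 71 at a = 1.88: Pab(L + a)/(6LEI) = 156.4/EI
  span BC: triangular load, peak 30.8: w₀L³/(45EI) = 43.8/EI
  span BC: point load 39.5 at a = 1: Pab(L + b)/(6LEI) = 34.56/EI
  relative rotation θ_0 = (929.8 + 78.37)/EI = 1008/EI
A unit hogging moment at B produces rotation L₁/(3EI) + L₂/(3EI) = 3.833/EI.
Slope continuity at B: θ_0 = M_B·3.833/EI, so M_B = 1008/3.833 = 263 kN·m (hogging).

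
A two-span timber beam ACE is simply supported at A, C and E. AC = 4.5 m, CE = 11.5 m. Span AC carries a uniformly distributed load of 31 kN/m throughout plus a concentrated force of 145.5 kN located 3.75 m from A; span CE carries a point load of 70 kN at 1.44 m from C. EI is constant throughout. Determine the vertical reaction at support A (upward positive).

Take M_C as the redundant. Released structure: two simple spans AC and CE with a hinge at C.
End slopes at the hinge C, treating each span as simply supported:
  span AC: UDL 31: wL³/(24EI) = 117.7/EI
  span AC: point load 145.5 at a = 3.75: Pab(L + a)/(6LEI) = 125/EI
  span CE: point load 70 at a = 1.44: Pab(L + b)/(6LEI) = 316.9/EI
  relative rotation θ_0 = (242.7 + 316.9)/EI = 559.6/EI
A unit hogging moment at C produces rotation L₁/(3EI) + L₂/(3EI) = 5.333/EI.
Compatibility: M_C·(L₁+L₂)/(3EI) = θ_0, giving M_C = 104.9 kN·m (hogging).
Span AC, ΣM about A with M_C applied at C: R_C^{AC}·4.5 = 859.5 + 104.9, so R_C^{AC} = 214.3 kN and R_A = 285 − 214.3 = 70.68 kN.

R_A = 70.68 kN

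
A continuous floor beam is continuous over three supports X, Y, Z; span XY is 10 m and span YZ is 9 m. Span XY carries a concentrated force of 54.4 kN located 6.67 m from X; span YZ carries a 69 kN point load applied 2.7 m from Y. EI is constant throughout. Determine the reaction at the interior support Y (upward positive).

Insert a hinge at Y; M_Y is the redundant, and each span becomes simply supported.
End slopes at the hinge Y, treating each span as simply supported:
  span XY: point load 54.4 at a = 6.67: Pab(L + a)/(6LEI) = 335.7/EI
  span YZ: point load 69 at a = 2.7: Pab(L + b)/(6LEI) = 332.5/EI
  relative rotation θ_0 = (335.7 + 332.5)/EI = 668.2/EI
A unit hogging moment at Y produces rotation L₁/(3EI) + L₂/(3EI) = 6.333/EI.
Slope continuity at Y: θ_0 = M_Y·6.333/EI, so M_Y = 668.2/6.333 = 105.5 kN·m (hogging).
Span XY, ΣM about X with M_Y applied at Y: R_Y^{XY}·10 = 362.8 + 105.5, so R_Y^{XY} = 46.84 kN and R_X = 54.4 − 46.84 = 7.564 kN.
Span YZ, ΣM about Z: R_Y^{YZ}·9 = 434.7 + 105.5, so R_Y^{YZ} = 60.02 kN and R_Z = 69 − 60.02 = 8.976 kN.
R_Y = 46.84 + 60.02 = 106.9 kN.

R_Y = 106.9 kN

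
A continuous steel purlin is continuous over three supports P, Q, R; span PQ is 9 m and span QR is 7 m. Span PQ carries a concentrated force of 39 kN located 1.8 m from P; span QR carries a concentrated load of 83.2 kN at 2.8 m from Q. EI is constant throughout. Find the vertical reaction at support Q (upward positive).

R_Q = 74.96 kN

Release continuity at Q by inserting a hinge; the redundant is the internal moment M_Q. The primary structure is two simply-supported spans PQ and QR.
End slopes at the hinge Q, treating each span as simply supported:
  span PQ: point load 39 at a = 1.8: Pab(L + a)/(6LEI) = 101.1/EI
  span QR: point load 83.2 at a = 2.8: Pab(L + b)/(6LEI) = 260.9/EI
  relative rotation θ_0 = (101.1 + 260.9)/EI = 362/EI
A unit hogging moment at Q produces rotation L₁/(3EI) + L₂/(3EI) = 5.333/EI.
Compatibility: M_Q·(L₁+L₂)/(3EI) = θ_0, giving M_Q = 67.88 kN·m (hogging).
Span PQ, ΣM about P with M_Q applied at Q: R_Q^{PQ}·9 = 70.2 + 67.88, so R_Q^{PQ} = 15.34 kN and R_P = 39 − 15.34 = 23.66 kN.
Span QR, ΣM about R: R_Q^{QR}·7 = 349.4 + 67.88, so R_Q^{QR} = 59.62 kN and R_R = 83.2 − 59.62 = 23.58 kN.
R_Q = 15.34 + 59.62 = 74.96 kN.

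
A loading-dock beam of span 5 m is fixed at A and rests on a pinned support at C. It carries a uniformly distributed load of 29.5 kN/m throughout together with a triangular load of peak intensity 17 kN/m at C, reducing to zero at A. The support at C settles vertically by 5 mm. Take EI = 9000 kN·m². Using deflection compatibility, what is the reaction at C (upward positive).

R_C = 77.61 kN

Take the reaction at C as the redundant and release it; the primary structure is a cantilever fixed at A.
Downward deflection at the released point C due to the loads:
  UDL 29.5: wL⁴/(8EI) = 2305/EI
  triangular load, peak 17 at the free end: 11w₀L⁴/(120EI) = 974/EI
  δ_0 = 3279/EI
Flexibility coefficient — unit upward force at C: δ_{CC} = L³/(3EI) = 41.67/EI.
With EI = 9000 kN·m²: δ_0 = 0.36429 m and δ_{CC} = 0.00463 m/kN.
Compatibility — the beam at C must follow the support down by 0.005 m: δ_0 − R_C·δ_{CC} = 0.005, so R_C = (0.36429 − 0.005)/0.00463 = 77.61 kN.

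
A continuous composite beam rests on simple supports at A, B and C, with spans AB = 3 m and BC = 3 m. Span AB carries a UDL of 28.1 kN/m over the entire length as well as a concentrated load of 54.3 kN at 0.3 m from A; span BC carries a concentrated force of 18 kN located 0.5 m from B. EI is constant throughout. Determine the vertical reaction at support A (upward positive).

Take M_B as the redundant. Released structure: two simple spans AB and BC with a hinge at B.
Rotations at B on the released spans (each span's end-slope, ×1/EI):
  span AB: UDL 28.1: wL³/(24EI) = 31.61/EI
  span AB: point load 54.3 at a = 0.3: Pab(L + a)/(6LEI) = 8.064/EI
  span BC: point load 18 at a = 0.5: Pab(L + b)/(6LEI) = 6.875/EI
  relative rotation θ_0 = (39.68 + 6.875)/EI = 46.55/EI
A unit hogging moment at B produces rotation L₁/(3EI) + L₂/(3EI) = 2/EI.
Slope continuity at B: θ_0 = M_B·2/EI, so M_B = 46.55/2 = 23.28 kN·m (hogging).
Span AB, ΣM about A with M_B applied at B: R_B^{AB}·3 = 142.7 + 23.28, so R_B^{AB} = 55.34 kN and R_A = 138.6 − 55.34 = 83.26 kN.

R_A = 83.26 kN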